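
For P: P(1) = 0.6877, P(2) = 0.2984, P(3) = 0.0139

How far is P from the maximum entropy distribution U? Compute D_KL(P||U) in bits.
0.6071 bits

U(i) = 1/3 for all i

D_KL(P||U) = Σ P(x) log₂(P(x) / (1/3))
           = Σ P(x) log₂(P(x)) + log₂(3)
           = log₂(3) - H(P)

H(P) = -Σ P(x) log₂(P(x)):
  -P(1)·log₂(P(1)) = -(0.6877)·log₂(0.6877) = 0.37146
  -P(2)·log₂(P(2)) = -(0.2984)·log₂(0.2984) = 0.52061
  -P(3)·log₂(P(3)) = -(0.0139)·log₂(0.0139) = 0.08575
H(P) = 0.37146 + 0.52061 + 0.08575 = 0.97782 bits

log₂(3) = 1.58496 bits

D_KL(P||U) = 1.58496 - 0.97782 = 0.60714 ≈ 0.6071 bits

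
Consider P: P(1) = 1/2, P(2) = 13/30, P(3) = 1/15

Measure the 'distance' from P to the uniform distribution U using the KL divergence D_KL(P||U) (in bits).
0.3017 bits

U(i) = 1/3 for all i

D_KL(P||U) = Σ P(x) log₂(P(x) / (1/3))
           = Σ P(x) log₂(P(x)) + log₂(3)
           = log₂(3) - H(P)

H(P) = -Σ P(x) log₂(P(x)):
  -P(1)·log₂(P(1)) = -(1/2)·log₂(1/2) = 0.50000
  -P(2)·log₂(P(2)) = -(13/30)·log₂(13/30) = 0.52280
  -P(3)·log₂(P(3)) = -(1/15)·log₂(1/15) = 0.26046
H(P) = 0.50000 + 0.52280 + 0.26046 = 1.28326 bits

log₂(3) = 1.58496 bits

D_KL(P||U) = 1.58496 - 1.28326 = 0.30170 ≈ 0.3017 bits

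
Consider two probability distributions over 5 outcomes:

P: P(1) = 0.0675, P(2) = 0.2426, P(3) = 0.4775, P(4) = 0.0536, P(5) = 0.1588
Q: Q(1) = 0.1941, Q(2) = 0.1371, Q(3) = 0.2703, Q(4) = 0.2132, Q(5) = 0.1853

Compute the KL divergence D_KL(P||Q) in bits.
0.3468 bits

D_KL(P||Q) = Σ P(x) log₂(P(x)/Q(x))

Computing term by term:
  P(1)·log₂(P(1)/Q(1)) = 0.0675·log₂(0.0675/0.1941) = -0.10286
  P(2)·log₂(P(2)/Q(2)) = 0.2426·log₂(0.2426/0.1371) = 0.19974
  P(3)·log₂(P(3)/Q(3)) = 0.4775·log₂(0.4775/0.2703) = 0.39200
  P(4)·log₂(P(4)/Q(4)) = 0.0536·log₂(0.0536/0.2132) = -0.10677
  P(5)·log₂(P(5)/Q(5)) = 0.1588·log₂(0.1588/0.1853) = -0.03536

D_KL(P||Q) = -0.10286 + 0.19974 + 0.39200 - 0.10677 - 0.03536 = 0.34675 ≈ 0.3468 bits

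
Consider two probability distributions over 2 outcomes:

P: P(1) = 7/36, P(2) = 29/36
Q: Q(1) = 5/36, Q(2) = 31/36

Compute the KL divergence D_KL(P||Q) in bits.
0.0169 bits

D_KL(P||Q) = Σ P(x) log₂(P(x)/Q(x))

Computing term by term:
  P(1)·log₂(P(1)/Q(1)) = (7/36)·log₂((7/36)/(5/36)) = 0.09439
  P(2)·log₂(P(2)/Q(2)) = (29/36)·log₂((29/36)/(31/36)) = -0.07751

D_KL(P||Q) = 0.09439 - 0.07751 = 0.01688 ≈ 0.0169 bits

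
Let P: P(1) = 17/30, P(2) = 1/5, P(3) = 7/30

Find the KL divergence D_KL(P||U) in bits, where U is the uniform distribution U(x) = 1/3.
0.1663 bits

U(i) = 1/3 for all i

D_KL(P||U) = Σ P(x) log₂(P(x) / (1/3))
           = Σ P(x) log₂(P(x)) + log₂(3)
           = log₂(3) - H(P)

H(P) = -Σ P(x) log₂(P(x)):
  -P(1)·log₂(P(1)) = -(17/30)·log₂(17/30) = 0.46434
  -P(2)·log₂(P(2)) = -(1/5)·log₂(1/5) = 0.46439
  -P(3)·log₂(P(3)) = -(7/30)·log₂(7/30) = 0.48989
H(P) = 0.46434 + 0.46439 + 0.48989 = 1.41862 bits

log₂(3) = 1.58496 bits

D_KL(P||U) = 1.58496 - 1.41862 = 0.16634 ≈ 0.1663 bits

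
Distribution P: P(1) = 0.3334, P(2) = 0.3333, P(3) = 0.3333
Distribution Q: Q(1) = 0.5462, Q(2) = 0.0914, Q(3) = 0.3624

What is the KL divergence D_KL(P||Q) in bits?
0.3444 bits

D_KL(P||Q) = Σ P(x) log₂(P(x)/Q(x))

Computing term by term:
  P(1)·log₂(P(1)/Q(1)) = 0.3334·log₂(0.3334/0.5462) = -0.23744
  P(2)·log₂(P(2)/Q(2)) = 0.3333·log₂(0.3333/0.0914) = 0.62212
  P(3)·log₂(P(3)/Q(3)) = 0.3333·log₂(0.3333/0.3624) = -0.04025

D_KL(P||Q) = -0.23744 + 0.62212 - 0.04025 = 0.34443 ≈ 0.3444 bits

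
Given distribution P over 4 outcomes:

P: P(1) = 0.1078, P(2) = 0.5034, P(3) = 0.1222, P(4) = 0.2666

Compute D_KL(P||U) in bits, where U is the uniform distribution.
0.2760 bits

U(i) = 1/4 for all i

D_KL(P||U) = Σ P(x) log₂(P(x) / (1/4))
           = Σ P(x) log₂(P(x)) + log₂(4)
           = log₂(4) - H(P)

H(P) = -Σ P(x) log₂(P(x)):
  -P(1)·log₂(P(1)) = -(0.1078)·log₂(0.1078) = 0.34642
  -P(2)·log₂(P(2)) = -(0.5034)·log₂(0.5034) = 0.49848
  -P(3)·log₂(P(3)) = -(0.1222)·log₂(0.1222) = 0.37059
  -P(4)·log₂(P(4)) = -(0.2666)·log₂(0.2666) = 0.50847
H(P) = 0.34642 + 0.49848 + 0.37059 + 0.50847 = 1.72396 bits

log₂(4) = 2.00000 bits

D_KL(P||U) = 2.00000 - 1.72396 = 0.27604 ≈ 0.2760 bits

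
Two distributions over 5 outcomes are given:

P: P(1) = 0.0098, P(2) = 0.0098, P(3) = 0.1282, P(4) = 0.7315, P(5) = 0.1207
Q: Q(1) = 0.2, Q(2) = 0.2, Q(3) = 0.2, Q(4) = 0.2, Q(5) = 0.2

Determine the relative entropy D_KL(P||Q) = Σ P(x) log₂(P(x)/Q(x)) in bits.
1.1131 bits

D_KL(P||Q) = Σ P(x) log₂(P(x)/Q(x))

Computing term by term:
  P(1)·log₂(P(1)/Q(1)) = 0.0098·log₂(0.0098/0.2) = -0.04264
  P(2)·log₂(P(2)/Q(2)) = 0.0098·log₂(0.0098/0.2) = -0.04264
  P(3)·log₂(P(3)/Q(3)) = 0.1282·log₂(0.1282/0.2) = -0.08225
  P(4)·log₂(P(4)/Q(4)) = 0.7315·log₂(0.7315/0.2) = 1.36853
  P(5)·log₂(P(5)/Q(5)) = 0.1207·log₂(0.1207/0.2) = -0.08794

D_KL(P||Q) = -0.04264 - 0.04264 - 0.08225 + 1.36853 - 0.08794 = 1.11306 ≈ 1.1131 bits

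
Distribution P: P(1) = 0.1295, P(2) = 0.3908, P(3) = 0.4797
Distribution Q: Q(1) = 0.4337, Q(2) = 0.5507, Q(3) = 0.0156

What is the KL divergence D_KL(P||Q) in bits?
1.9517 bits

D_KL(P||Q) = Σ P(x) log₂(P(x)/Q(x))

Computing term by term:
  P(1)·log₂(P(1)/Q(1)) = 0.1295·log₂(0.1295/0.4337) = -0.22582
  P(2)·log₂(P(2)/Q(2)) = 0.3908·log₂(0.3908/0.5507) = -0.19338
  P(3)·log₂(P(3)/Q(3)) = 0.4797·log₂(0.4797/0.0156) = 2.37092

D_KL(P||Q) = -0.22582 - 0.19338 + 2.37092 = 1.95172 ≈ 1.9517 bits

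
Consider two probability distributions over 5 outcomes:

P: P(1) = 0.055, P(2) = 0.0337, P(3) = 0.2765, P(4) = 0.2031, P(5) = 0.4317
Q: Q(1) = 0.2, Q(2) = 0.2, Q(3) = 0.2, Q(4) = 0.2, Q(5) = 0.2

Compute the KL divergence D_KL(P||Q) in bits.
0.4239 bits

D_KL(P||Q) = Σ P(x) log₂(P(x)/Q(x))

Computing term by term:
  P(1)·log₂(P(1)/Q(1)) = 0.055·log₂(0.055/0.2) = -0.10244
  P(2)·log₂(P(2)/Q(2)) = 0.0337·log₂(0.0337/0.2) = -0.08658
  P(3)·log₂(P(3)/Q(3)) = 0.2765·log₂(0.2765/0.2) = 0.12920
  P(4)·log₂(P(4)/Q(4)) = 0.2031·log₂(0.2031/0.2) = 0.00451
  P(5)·log₂(P(5)/Q(5)) = 0.4317·log₂(0.4317/0.2) = 0.47920

D_KL(P||Q) = -0.10244 - 0.08658 + 0.12920 + 0.00451 + 0.47920 = 0.42389 ≈ 0.4239 bits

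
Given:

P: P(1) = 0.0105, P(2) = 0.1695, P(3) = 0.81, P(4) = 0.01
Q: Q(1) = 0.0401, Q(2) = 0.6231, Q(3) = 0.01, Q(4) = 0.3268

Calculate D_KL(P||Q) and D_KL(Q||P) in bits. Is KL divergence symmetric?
D_KL(P||Q) = 4.7463 bits, D_KL(Q||P) = 2.8283 bits. No, KL divergence is not symmetric.

D_KL(P||Q) = Σ P(x) log₂(P(x)/Q(x))

Computing term by term:
  P(1)·log₂(P(1)/Q(1)) = 0.0105·log₂(0.0105/0.0401) = -0.02030
  P(2)·log₂(P(2)/Q(2)) = 0.1695·log₂(0.1695/0.6231) = -0.31835
  P(3)·log₂(P(3)/Q(3)) = 0.81·log₂(0.81/0.01) = 5.13528
  P(4)·log₂(P(4)/Q(4)) = 0.01·log₂(0.01/0.3268) = -0.05030

D_KL(P||Q) = -0.02030 - 0.31835 + 5.13528 - 0.05030 = 4.74633 ≈ 4.7463 bits

D_KL(Q||P) = Σ Q(x) log₂(Q(x)/P(x))

Computing term by term:
  Q(1)·log₂(Q(1)/P(1)) = 0.0401·log₂(0.0401/0.0105) = 0.07752
  Q(2)·log₂(Q(2)/P(2)) = 0.6231·log₂(0.6231/0.1695) = 1.17029
  Q(3)·log₂(Q(3)/P(3)) = 0.01·log₂(0.01/0.81) = -0.06340
  Q(4)·log₂(Q(4)/P(4)) = 0.3268·log₂(0.3268/0.01) = 1.64391

D_KL(Q||P) = 0.07752 + 1.17029 - 0.06340 + 1.64391 = 2.82832 ≈ 2.8283 bits

These are NOT equal (difference: 1.9180 bits). KL divergence is asymmetric: D_KL(P||Q) ≠ D_KL(Q||P) in general.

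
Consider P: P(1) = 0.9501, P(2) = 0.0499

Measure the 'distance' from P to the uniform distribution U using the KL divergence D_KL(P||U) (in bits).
0.7140 bits

U(i) = 1/2 for all i

D_KL(P||U) = Σ P(x) log₂(P(x) / (1/2))
           = Σ P(x) log₂(P(x)) + log₂(2)
           = log₂(2) - H(P)

H(P) = -Σ P(x) log₂(P(x)):
  -P(1)·log₂(P(1)) = -(0.9501)·log₂(0.9501) = 0.07016
  -P(2)·log₂(P(2)) = -(0.0499)·log₂(0.0499) = 0.21581
H(P) = 0.07016 + 0.21581 = 0.28597 bits

log₂(2) = 1.00000 bits

D_KL(P||U) = 1.00000 - 0.28597 = 0.71403 ≈ 0.7140 bits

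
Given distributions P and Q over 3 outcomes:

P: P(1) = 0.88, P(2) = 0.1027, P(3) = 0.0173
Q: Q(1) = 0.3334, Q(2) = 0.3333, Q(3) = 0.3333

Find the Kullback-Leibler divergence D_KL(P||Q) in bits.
0.9840 bits

D_KL(P||Q) = Σ P(x) log₂(P(x)/Q(x))

Computing term by term:
  P(1)·log₂(P(1)/Q(1)) = 0.88·log₂(0.88/0.3334) = 1.23222
  P(2)·log₂(P(2)/Q(2)) = 0.1027·log₂(0.1027/0.3333) = -0.17442
  P(3)·log₂(P(3)/Q(3)) = 0.0173·log₂(0.0173/0.3333) = -0.07384

D_KL(P||Q) = 1.23222 - 0.17442 - 0.07384 = 0.98396 ≈ 0.9840 bits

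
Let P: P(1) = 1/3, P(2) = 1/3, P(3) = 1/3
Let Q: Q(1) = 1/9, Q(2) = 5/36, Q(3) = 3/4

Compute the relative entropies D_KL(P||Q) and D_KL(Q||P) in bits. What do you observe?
D_KL(P||Q) = 0.5594 bits, D_KL(Q||P) = 0.5259 bits. The two directions give different values (D_KL(P||Q) exceeds D_KL(Q||P) by 0.0335 bits): KL divergence is asymmetric.

D_KL(P||Q) = Σ P(x) log₂(P(x)/Q(x))

Computing term by term:
  P(1)·log₂(P(1)/Q(1)) = (1/3)·log₂((1/3)/(1/9)) = 0.52832
  P(2)·log₂(P(2)/Q(2)) = (1/3)·log₂((1/3)/(5/36)) = 0.42101
  P(3)·log₂(P(3)/Q(3)) = (1/3)·log₂((1/3)/(3/4)) = -0.38998

D_KL(P||Q) = 0.52832 + 0.42101 - 0.38998 = 0.55935 ≈ 0.5594 bits

D_KL(Q||P) = Σ Q(x) log₂(Q(x)/P(x))

Computing term by term:
  Q(1)·log₂(Q(1)/P(1)) = (1/9)·log₂((1/9)/(1/3)) = -0.17611
  Q(2)·log₂(Q(2)/P(2)) = (5/36)·log₂((5/36)/(1/3)) = -0.17542
  Q(3)·log₂(Q(3)/P(3)) = (3/4)·log₂((3/4)/(1/3)) = 0.87744

D_KL(Q||P) = -0.17611 - 0.17542 + 0.87744 = 0.52591 ≈ 0.5259 bits

These are NOT equal (difference: 0.0335 bits). KL divergence is asymmetric: D_KL(P||Q) ≠ D_KL(Q||P) in general.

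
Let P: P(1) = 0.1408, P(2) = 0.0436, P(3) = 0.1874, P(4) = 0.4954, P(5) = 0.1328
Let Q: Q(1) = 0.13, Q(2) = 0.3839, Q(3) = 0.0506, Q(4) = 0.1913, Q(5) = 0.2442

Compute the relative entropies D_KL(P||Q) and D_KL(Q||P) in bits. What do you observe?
D_KL(P||Q) = 0.7967 bits, D_KL(Q||P) = 1.0463 bits. The two directions give different values (D_KL(Q||P) exceeds D_KL(P||Q) by 0.2496 bits): KL divergence is asymmetric.

D_KL(P||Q) = Σ P(x) log₂(P(x)/Q(x))

Computing term by term:
  P(1)·log₂(P(1)/Q(1)) = 0.1408·log₂(0.1408/0.13) = 0.01621
  P(2)·log₂(P(2)/Q(2)) = 0.0436·log₂(0.0436/0.3839) = -0.13683
  P(3)·log₂(P(3)/Q(3)) = 0.1874·log₂(0.1874/0.0506) = 0.35398
  P(4)·log₂(P(4)/Q(4)) = 0.4954·log₂(0.4954/0.1913) = 0.68006
  P(5)·log₂(P(5)/Q(5)) = 0.1328·log₂(0.1328/0.2442) = -0.11671

D_KL(P||Q) = 0.01621 - 0.13683 + 0.35398 + 0.68006 - 0.11671 = 0.79671 ≈ 0.7967 bits

D_KL(Q||P) = Σ Q(x) log₂(Q(x)/P(x))

Computing term by term:
  Q(1)·log₂(Q(1)/P(1)) = 0.13·log₂(0.13/0.1408) = -0.01497
  Q(2)·log₂(Q(2)/P(2)) = 0.3839·log₂(0.3839/0.0436) = 1.20481
  Q(3)·log₂(Q(3)/P(3)) = 0.0506·log₂(0.0506/0.1874) = -0.09558
  Q(4)·log₂(Q(4)/P(4)) = 0.1913·log₂(0.1913/0.4954) = -0.26261
  Q(5)·log₂(Q(5)/P(5)) = 0.2442·log₂(0.2442/0.1328) = 0.21460

D_KL(Q||P) = -0.01497 + 1.20481 - 0.09558 - 0.26261 + 0.21460 = 1.04625 ≈ 1.0463 bits

These are NOT equal (difference: 0.2496 bits). KL divergence is asymmetric: D_KL(P||Q) ≠ D_KL(Q||P) in general.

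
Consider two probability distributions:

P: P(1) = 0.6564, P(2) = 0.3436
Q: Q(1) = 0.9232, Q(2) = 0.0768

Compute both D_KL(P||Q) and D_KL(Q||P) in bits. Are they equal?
D_KL(P||Q) = 0.4197 bits, D_KL(Q||P) = 0.2883 bits. No, they are not equal.

D_KL(P||Q) = Σ P(x) log₂(P(x)/Q(x))

Computing term by term:
  P(1)·log₂(P(1)/Q(1)) = 0.6564·log₂(0.6564/0.9232) = -0.32299
  P(2)·log₂(P(2)/Q(2)) = 0.3436·log₂(0.3436/0.0768) = 0.74271

D_KL(P||Q) = -0.32299 + 0.74271 = 0.41972 ≈ 0.4197 bits

D_KL(Q||P) = Σ Q(x) log₂(Q(x)/P(x))

Computing term by term:
  Q(1)·log₂(Q(1)/P(1)) = 0.9232·log₂(0.9232/0.6564) = 0.45428
  Q(2)·log₂(Q(2)/P(2)) = 0.0768·log₂(0.0768/0.3436) = -0.16601

D_KL(Q||P) = 0.45428 - 0.16601 = 0.28827 ≈ 0.2883 bits

These are NOT equal (difference: 0.1314 bits). KL divergence is asymmetric: D_KL(P||Q) ≠ D_KL(Q||P) in general.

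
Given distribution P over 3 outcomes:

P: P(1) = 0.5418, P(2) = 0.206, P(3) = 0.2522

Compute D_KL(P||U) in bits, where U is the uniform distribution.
0.1352 bits

U(i) = 1/3 for all i

D_KL(P||U) = Σ P(x) log₂(P(x) / (1/3))
           = Σ P(x) log₂(P(x)) + log₂(3)
           = log₂(3) - H(P)

H(P) = -Σ P(x) log₂(P(x)):
  -P(1)·log₂(P(1)) = -(0.5418)·log₂(0.5418) = 0.47904
  -P(2)·log₂(P(2)) = -(0.206)·log₂(0.206) = 0.46953
  -P(3)·log₂(P(3)) = -(0.2522)·log₂(0.2522) = 0.50121
H(P) = 0.47904 + 0.46953 + 0.50121 = 1.44978 bits

log₂(3) = 1.58496 bits

D_KL(P||U) = 1.58496 - 1.44978 = 0.13518 ≈ 0.1352 bits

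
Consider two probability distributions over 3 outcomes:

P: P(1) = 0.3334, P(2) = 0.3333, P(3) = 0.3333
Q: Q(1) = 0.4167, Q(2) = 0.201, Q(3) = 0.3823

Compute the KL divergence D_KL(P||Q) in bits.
0.0700 bits

D_KL(P||Q) = Σ P(x) log₂(P(x)/Q(x))

Computing term by term:
  P(1)·log₂(P(1)/Q(1)) = 0.3334·log₂(0.3334/0.4167) = -0.10727
  P(2)·log₂(P(2)/Q(2)) = 0.3333·log₂(0.3333/0.201) = 0.24318
  P(3)·log₂(P(3)/Q(3)) = 0.3333·log₂(0.3333/0.3823) = -0.06595

D_KL(P||Q) = -0.10727 + 0.24318 - 0.06595 = 0.06996 ≈ 0.0700 bits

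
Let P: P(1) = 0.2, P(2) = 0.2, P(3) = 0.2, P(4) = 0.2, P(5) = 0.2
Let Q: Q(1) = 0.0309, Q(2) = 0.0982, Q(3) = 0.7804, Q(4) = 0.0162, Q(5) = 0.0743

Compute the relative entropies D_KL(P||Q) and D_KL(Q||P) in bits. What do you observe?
D_KL(P||Q) = 1.3622 bits, D_KL(Q||P) = 1.1840 bits. The two directions give different values (D_KL(P||Q) exceeds D_KL(Q||P) by 0.1782 bits): KL divergence is asymmetric.

D_KL(P||Q) = Σ P(x) log₂(P(x)/Q(x))

Computing term by term:
  P(1)·log₂(P(1)/Q(1)) = 0.2·log₂(0.2/0.0309) = 0.53886
  P(2)·log₂(P(2)/Q(2)) = 0.2·log₂(0.2/0.0982) = 0.20524
  P(3)·log₂(P(3)/Q(3)) = 0.2·log₂(0.2/0.7804) = -0.39284
  P(4)·log₂(P(4)/Q(4)) = 0.2·log₂(0.2/0.0162) = 0.72519
  P(5)·log₂(P(5)/Q(5)) = 0.2·log₂(0.2/0.0743) = 0.28571

D_KL(P||Q) = 0.53886 + 0.20524 - 0.39284 + 0.72519 + 0.28571 = 1.36216 ≈ 1.3622 bits

D_KL(Q||P) = Σ Q(x) log₂(Q(x)/P(x))

Computing term by term:
  Q(1)·log₂(Q(1)/P(1)) = 0.0309·log₂(0.0309/0.2) = -0.08325
  Q(2)·log₂(Q(2)/P(2)) = 0.0982·log₂(0.0982/0.2) = -0.10077
  Q(3)·log₂(Q(3)/P(3)) = 0.7804·log₂(0.7804/0.2) = 1.53287
  Q(4)·log₂(Q(4)/P(4)) = 0.0162·log₂(0.0162/0.2) = -0.05874
  Q(5)·log₂(Q(5)/P(5)) = 0.0743·log₂(0.0743/0.2) = -0.10614

D_KL(Q||P) = -0.08325 - 0.10077 + 1.53287 - 0.05874 - 0.10614 = 1.18397 ≈ 1.1840 bits

These are NOT equal (difference: 0.1782 bits). KL divergence is asymmetric: D_KL(P||Q) ≠ D_KL(Q||P) in general.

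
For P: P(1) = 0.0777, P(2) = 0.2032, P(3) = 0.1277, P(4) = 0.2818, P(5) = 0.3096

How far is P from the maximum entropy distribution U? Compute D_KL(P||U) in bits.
0.1506 bits

U(i) = 1/5 for all i

D_KL(P||U) = Σ P(x) log₂(P(x) / (1/5))
           = Σ P(x) log₂(P(x)) + log₂(5)
           = log₂(5) - H(P)

H(P) = -Σ P(x) log₂(P(x)):
  -P(1)·log₂(P(1)) = -(0.0777)·log₂(0.0777) = 0.28640
  -P(2)·log₂(P(2)) = -(0.2032)·log₂(0.2032) = 0.46716
  -P(3)·log₂(P(3)) = -(0.1277)·log₂(0.1277) = 0.37916
  -P(4)·log₂(P(4)) = -(0.2818)·log₂(0.2818) = 0.51492
  -P(5)·log₂(P(5)) = -(0.3096)·log₂(0.3096) = 0.52370
H(P) = 0.28640 + 0.46716 + 0.37916 + 0.51492 + 0.52370 = 2.17134 bits

log₂(5) = 2.32193 bits

D_KL(P||U) = 2.32193 - 2.17134 = 0.15059 ≈ 0.1506 bits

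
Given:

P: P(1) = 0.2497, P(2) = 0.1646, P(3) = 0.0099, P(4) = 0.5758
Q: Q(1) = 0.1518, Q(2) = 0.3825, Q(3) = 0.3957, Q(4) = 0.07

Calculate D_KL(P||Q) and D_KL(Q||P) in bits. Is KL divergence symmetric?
D_KL(P||Q) = 1.6769 bits, D_KL(Q||P) = 2.2490 bits. No, KL divergence is not symmetric.

D_KL(P||Q) = Σ P(x) log₂(P(x)/Q(x))

Computing term by term:
  P(1)·log₂(P(1)/Q(1)) = 0.2497·log₂(0.2497/0.1518) = 0.17929
  P(2)·log₂(P(2)/Q(2)) = 0.1646·log₂(0.1646/0.3825) = -0.20024
  P(3)·log₂(P(3)/Q(3)) = 0.0099·log₂(0.0099/0.3957) = -0.05268
  P(4)·log₂(P(4)/Q(4)) = 0.5758·log₂(0.5758/0.07) = 1.75051

D_KL(P||Q) = 0.17929 - 0.20024 - 0.05268 + 1.75051 = 1.67688 ≈ 1.6769 bits

D_KL(Q||P) = Σ Q(x) log₂(Q(x)/P(x))

Computing term by term:
  Q(1)·log₂(Q(1)/P(1)) = 0.1518·log₂(0.1518/0.2497) = -0.10900
  Q(2)·log₂(Q(2)/P(2)) = 0.3825·log₂(0.3825/0.1646) = 0.46531
  Q(3)·log₂(Q(3)/P(3)) = 0.3957·log₂(0.3957/0.0099) = 2.10545
  Q(4)·log₂(Q(4)/P(4)) = 0.07·log₂(0.07/0.5758) = -0.21281

D_KL(Q||P) = -0.10900 + 0.46531 + 2.10545 - 0.21281 = 2.24895 ≈ 2.2490 bits

These are NOT equal (difference: 0.5721 bits). KL divergence is asymmetric: D_KL(P||Q) ≠ D_KL(Q||P) in general.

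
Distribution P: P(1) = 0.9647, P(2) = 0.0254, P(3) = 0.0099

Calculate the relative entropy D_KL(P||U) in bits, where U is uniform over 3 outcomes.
1.3344 bits

U(i) = 1/3 for all i

D_KL(P||U) = Σ P(x) log₂(P(x) / (1/3))
           = Σ P(x) log₂(P(x)) + log₂(3)
           = log₂(3) - H(P)

H(P) = -Σ P(x) log₂(P(x)):
  -P(1)·log₂(P(1)) = -(0.9647)·log₂(0.9647) = 0.05002
  -P(2)·log₂(P(2)) = -(0.0254)·log₂(0.0254) = 0.13460
  -P(3)·log₂(P(3)) = -(0.0099)·log₂(0.0099) = 0.06592
H(P) = 0.05002 + 0.13460 + 0.06592 = 0.25054 bits

log₂(3) = 1.58496 bits

D_KL(P||U) = 1.58496 - 0.25054 = 1.33442 ≈ 1.3344 bits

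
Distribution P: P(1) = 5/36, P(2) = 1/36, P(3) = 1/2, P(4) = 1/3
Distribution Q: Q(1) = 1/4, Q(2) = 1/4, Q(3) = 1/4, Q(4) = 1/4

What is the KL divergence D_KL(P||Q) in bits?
0.4325 bits

D_KL(P||Q) = Σ P(x) log₂(P(x)/Q(x))

Computing term by term:
  P(1)·log₂(P(1)/Q(1)) = (5/36)·log₂((5/36)/(1/4)) = -0.11778
  P(2)·log₂(P(2)/Q(2)) = (1/36)·log₂((1/36)/(1/4)) = -0.08805
  P(3)·log₂(P(3)/Q(3)) = (1/2)·log₂((1/2)/(1/4)) = 0.50000
  P(4)·log₂(P(4)/Q(4)) = (1/3)·log₂((1/3)/(1/4)) = 0.13835

D_KL(P||Q) = -0.11778 - 0.08805 + 0.50000 + 0.13835 = 0.43252 ≈ 0.4325 bits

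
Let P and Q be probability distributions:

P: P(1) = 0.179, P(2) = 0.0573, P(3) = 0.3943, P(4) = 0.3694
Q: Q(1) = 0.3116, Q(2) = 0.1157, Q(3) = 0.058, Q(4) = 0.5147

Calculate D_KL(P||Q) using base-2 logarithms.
0.7123 bits

D_KL(P||Q) = Σ P(x) log₂(P(x)/Q(x))

Computing term by term:
  P(1)·log₂(P(1)/Q(1)) = 0.179·log₂(0.179/0.3116) = -0.14315
  P(2)·log₂(P(2)/Q(2)) = 0.0573·log₂(0.0573/0.1157) = -0.05809
  P(3)·log₂(P(3)/Q(3)) = 0.3943·log₂(0.3943/0.058) = 1.09031
  P(4)·log₂(P(4)/Q(4)) = 0.3694·log₂(0.3694/0.5147) = -0.17678

D_KL(P||Q) = -0.14315 - 0.05809 + 1.09031 - 0.17678 = 0.71229 ≈ 0.7123 bits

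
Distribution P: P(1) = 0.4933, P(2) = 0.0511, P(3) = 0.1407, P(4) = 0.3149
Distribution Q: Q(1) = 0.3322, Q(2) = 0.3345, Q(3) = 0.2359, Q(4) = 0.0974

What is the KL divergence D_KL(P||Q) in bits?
0.5711 bits

D_KL(P||Q) = Σ P(x) log₂(P(x)/Q(x))

Computing term by term:
  P(1)·log₂(P(1)/Q(1)) = 0.4933·log₂(0.4933/0.3322) = 0.28138
  P(2)·log₂(P(2)/Q(2)) = 0.0511·log₂(0.0511/0.3345) = -0.13851
  P(3)·log₂(P(3)/Q(3)) = 0.1407·log₂(0.1407/0.2359) = -0.10490
  P(4)·log₂(P(4)/Q(4)) = 0.3149·log₂(0.3149/0.0974) = 0.53309

D_KL(P||Q) = 0.28138 - 0.13851 - 0.10490 + 0.53309 = 0.57106 ≈ 0.5711 bits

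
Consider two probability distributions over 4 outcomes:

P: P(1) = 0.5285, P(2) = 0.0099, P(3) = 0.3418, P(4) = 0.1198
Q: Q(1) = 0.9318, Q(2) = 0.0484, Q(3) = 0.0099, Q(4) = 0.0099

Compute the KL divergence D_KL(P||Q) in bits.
1.7223 bits

D_KL(P||Q) = Σ P(x) log₂(P(x)/Q(x))

Computing term by term:
  P(1)·log₂(P(1)/Q(1)) = 0.5285·log₂(0.5285/0.9318) = -0.43237
  P(2)·log₂(P(2)/Q(2)) = 0.0099·log₂(0.0099/0.0484) = -0.02267
  P(3)·log₂(P(3)/Q(3)) = 0.3418·log₂(0.3418/0.0099) = 1.74645
  P(4)·log₂(P(4)/Q(4)) = 0.1198·log₂(0.1198/0.0099) = 0.43093

D_KL(P||Q) = -0.43237 - 0.02267 + 1.74645 + 0.43093 = 1.72234 ≈ 1.7223 bits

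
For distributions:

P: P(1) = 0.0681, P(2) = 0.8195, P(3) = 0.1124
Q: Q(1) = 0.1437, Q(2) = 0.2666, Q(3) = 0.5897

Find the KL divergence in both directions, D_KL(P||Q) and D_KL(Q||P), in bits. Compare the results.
D_KL(P||Q) = 0.9855 bits, D_KL(Q||P) = 1.1331 bits. D_KL(Q||P) is larger than D_KL(P||Q) by 0.1476 bits; the two directions differ.

D_KL(P||Q) = Σ P(x) log₂(P(x)/Q(x))

Computing term by term:
  P(1)·log₂(P(1)/Q(1)) = 0.0681·log₂(0.0681/0.1437) = -0.07337
  P(2)·log₂(P(2)/Q(2)) = 0.8195·log₂(0.8195/0.2666) = 1.32765
  P(3)·log₂(P(3)/Q(3)) = 0.1124·log₂(0.1124/0.5897) = -0.26879

D_KL(P||Q) = -0.07337 + 1.32765 - 0.26879 = 0.98549 ≈ 0.9855 bits

D_KL(Q||P) = Σ Q(x) log₂(Q(x)/P(x))

Computing term by term:
  Q(1)·log₂(Q(1)/P(1)) = 0.1437·log₂(0.1437/0.0681) = 0.15481
  Q(2)·log₂(Q(2)/P(2)) = 0.2666·log₂(0.2666/0.8195) = -0.43191
  Q(3)·log₂(Q(3)/P(3)) = 0.5897·log₂(0.5897/0.1124) = 1.41017

D_KL(Q||P) = 0.15481 - 0.43191 + 1.41017 = 1.13307 ≈ 1.1331 bits

These are NOT equal (difference: 0.1476 bits). KL divergence is asymmetric: D_KL(P||Q) ≠ D_KL(Q||P) in general.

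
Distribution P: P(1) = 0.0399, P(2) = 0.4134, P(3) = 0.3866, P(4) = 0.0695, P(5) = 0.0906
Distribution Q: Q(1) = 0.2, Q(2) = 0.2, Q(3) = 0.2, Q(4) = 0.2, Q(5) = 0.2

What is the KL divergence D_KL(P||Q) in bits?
0.4984 bits

D_KL(P||Q) = Σ P(x) log₂(P(x)/Q(x))

Computing term by term:
  P(1)·log₂(P(1)/Q(1)) = 0.0399·log₂(0.0399/0.2) = -0.09279
  P(2)·log₂(P(2)/Q(2)) = 0.4134·log₂(0.4134/0.2) = 0.43305
  P(3)·log₂(P(3)/Q(3)) = 0.3866·log₂(0.3866/0.2) = 0.36760
  P(4)·log₂(P(4)/Q(4)) = 0.0695·log₂(0.0695/0.2) = -0.10598
  P(5)·log₂(P(5)/Q(5)) = 0.0906·log₂(0.0906/0.2) = -0.10350

D_KL(P||Q) = -0.09279 + 0.43305 + 0.36760 - 0.10598 - 0.10350 = 0.49838 ≈ 0.4984 bits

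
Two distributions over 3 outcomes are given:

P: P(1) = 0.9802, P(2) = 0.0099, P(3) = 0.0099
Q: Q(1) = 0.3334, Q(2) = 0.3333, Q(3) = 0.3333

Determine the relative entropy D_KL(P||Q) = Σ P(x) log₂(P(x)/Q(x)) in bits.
1.4246 bits

D_KL(P||Q) = Σ P(x) log₂(P(x)/Q(x))

Computing term by term:
  P(1)·log₂(P(1)/Q(1)) = 0.9802·log₂(0.9802/0.3334) = 1.52502
  P(2)·log₂(P(2)/Q(2)) = 0.0099·log₂(0.0099/0.3333) = -0.05023
  P(3)·log₂(P(3)/Q(3)) = 0.0099·log₂(0.0099/0.3333) = -0.05023

D_KL(P||Q) = 1.52502 - 0.05023 - 0.05023 = 1.42456 ≈ 1.4246 bits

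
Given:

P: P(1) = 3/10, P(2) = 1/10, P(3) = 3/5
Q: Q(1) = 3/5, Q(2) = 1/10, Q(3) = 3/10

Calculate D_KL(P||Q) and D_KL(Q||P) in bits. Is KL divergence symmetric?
D_KL(P||Q) = 0.3000 bits, D_KL(Q||P) = 0.3000 bits. The two values coincide for this particular pair, but no — KL divergence is not symmetric in general.

D_KL(P||Q) = Σ P(x) log₂(P(x)/Q(x))

Computing term by term:
  P(1)·log₂(P(1)/Q(1)) = (3/10)·log₂((3/10)/(3/5)) = -0.30000
  P(2)·log₂(P(2)/Q(2)) = (1/10)·log₂((1/10)/(1/10)) = 0.00000
  P(3)·log₂(P(3)/Q(3)) = (3/5)·log₂((3/5)/(3/10)) = 0.60000

D_KL(P||Q) = -0.30000 + 0.00000 + 0.60000 = 0.30000 ≈ 0.3000 bits

D_KL(Q||P) = Σ Q(x) log₂(Q(x)/P(x))

Computing term by term:
  Q(1)·log₂(Q(1)/P(1)) = (3/5)·log₂((3/5)/(3/10)) = 0.60000
  Q(2)·log₂(Q(2)/P(2)) = (1/10)·log₂((1/10)/(1/10)) = 0.00000
  Q(3)·log₂(Q(3)/P(3)) = (3/10)·log₂((3/10)/(3/5)) = -0.30000

D_KL(Q||P) = 0.60000 + 0.00000 - 0.30000 = 0.30000 ≈ 0.3000 bits

These ARE equal here. Q is P with outcomes relabeled (Q(1) = P(3), Q(3) = P(1)) by a relabeling that is its own inverse, so the two sums contain exactly the same terms in a different order. This is a special case — KL divergence is not symmetric in general: D_KL(P||Q) ≠ D_KL(Q||P) for most P, Q.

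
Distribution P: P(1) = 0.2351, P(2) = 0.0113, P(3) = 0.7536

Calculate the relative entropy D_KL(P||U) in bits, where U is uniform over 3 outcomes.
0.7133 bits

U(i) = 1/3 for all i

D_KL(P||U) = Σ P(x) log₂(P(x) / (1/3))
           = Σ P(x) log₂(P(x)) + log₂(3)
           = log₂(3) - H(P)

H(P) = -Σ P(x) log₂(P(x)):
  -P(1)·log₂(P(1)) = -(0.2351)·log₂(0.2351) = 0.49104
  -P(2)·log₂(P(2)) = -(0.0113)·log₂(0.0113) = 0.07308
  -P(3)·log₂(P(3)) = -(0.7536)·log₂(0.7536) = 0.30757
H(P) = 0.49104 + 0.07308 + 0.30757 = 0.87169 bits

log₂(3) = 1.58496 bits

D_KL(P||U) = 1.58496 - 0.87169 = 0.71327 ≈ 0.7133 bits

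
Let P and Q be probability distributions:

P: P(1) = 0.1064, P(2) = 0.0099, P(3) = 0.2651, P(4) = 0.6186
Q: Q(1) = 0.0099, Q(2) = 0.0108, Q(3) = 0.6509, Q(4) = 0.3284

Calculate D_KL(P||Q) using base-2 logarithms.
0.5849 bits

D_KL(P||Q) = Σ P(x) log₂(P(x)/Q(x))

Computing term by term:
  P(1)·log₂(P(1)/Q(1)) = 0.1064·log₂(0.1064/0.0099) = 0.36452
  P(2)·log₂(P(2)/Q(2)) = 0.0099·log₂(0.0099/0.0108) = -0.00124
  P(3)·log₂(P(3)/Q(3)) = 0.2651·log₂(0.2651/0.6509) = -0.34354
  P(4)·log₂(P(4)/Q(4)) = 0.6186·log₂(0.6186/0.3284) = 0.56512

D_KL(P||Q) = 0.36452 - 0.00124 - 0.34354 + 0.56512 = 0.58486 ≈ 0.5849 bits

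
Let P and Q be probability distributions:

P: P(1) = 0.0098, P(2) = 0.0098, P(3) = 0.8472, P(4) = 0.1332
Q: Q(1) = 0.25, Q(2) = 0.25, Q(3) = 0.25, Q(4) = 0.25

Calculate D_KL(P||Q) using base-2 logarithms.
1.2791 bits

D_KL(P||Q) = Σ P(x) log₂(P(x)/Q(x))

Computing term by term:
  P(1)·log₂(P(1)/Q(1)) = 0.0098·log₂(0.0098/0.25) = -0.04580
  P(2)·log₂(P(2)/Q(2)) = 0.0098·log₂(0.0098/0.25) = -0.04580
  P(3)·log₂(P(3)/Q(3)) = 0.8472·log₂(0.8472/0.25) = 1.49173
  P(4)·log₂(P(4)/Q(4)) = 0.1332·log₂(0.1332/0.25) = -0.12099

D_KL(P||Q) = -0.04580 - 0.04580 + 1.49173 - 0.12099 = 1.27914 ≈ 1.2791 bits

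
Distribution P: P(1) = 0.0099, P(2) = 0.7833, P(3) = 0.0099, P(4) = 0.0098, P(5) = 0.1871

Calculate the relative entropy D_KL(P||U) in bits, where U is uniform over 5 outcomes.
1.3963 bits

U(i) = 1/5 for all i

D_KL(P||U) = Σ P(x) log₂(P(x) / (1/5))
           = Σ P(x) log₂(P(x)) + log₂(5)
           = log₂(5) - H(P)

H(P) = -Σ P(x) log₂(P(x)):
  -P(1)·log₂(P(1)) = -(0.0099)·log₂(0.0099) = 0.06592
  -P(2)·log₂(P(2)) = -(0.7833)·log₂(0.7833) = 0.27601
  -P(3)·log₂(P(3)) = -(0.0099)·log₂(0.0099) = 0.06592
  -P(4)·log₂(P(4)) = -(0.0098)·log₂(0.0098) = 0.06540
  -P(5)·log₂(P(5)) = -(0.1871)·log₂(0.1871) = 0.45243
H(P) = 0.06592 + 0.27601 + 0.06592 + 0.06540 + 0.45243 = 0.92568 bits

log₂(5) = 2.32193 bits

D_KL(P||U) = 2.32193 - 0.92568 = 1.39625 ≈ 1.3963 bits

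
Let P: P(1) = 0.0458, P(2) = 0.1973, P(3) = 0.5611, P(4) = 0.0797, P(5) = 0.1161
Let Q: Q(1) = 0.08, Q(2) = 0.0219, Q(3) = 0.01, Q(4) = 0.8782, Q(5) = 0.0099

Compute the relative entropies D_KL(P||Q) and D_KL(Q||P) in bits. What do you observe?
D_KL(P||Q) = 3.9854 bits, D_KL(Q||P) = 2.9419 bits. The two directions give different values (D_KL(P||Q) exceeds D_KL(Q||P) by 1.0435 bits): KL divergence is asymmetric.

D_KL(P||Q) = Σ P(x) log₂(P(x)/Q(x))

Computing term by term:
  P(1)·log₂(P(1)/Q(1)) = 0.0458·log₂(0.0458/0.08) = -0.03685
  P(2)·log₂(P(2)/Q(2)) = 0.1973·log₂(0.1973/0.0219) = 0.62571
  P(3)·log₂(P(3)/Q(3)) = 0.5611·log₂(0.5611/0.01) = 3.26010
  P(4)·log₂(P(4)/Q(4)) = 0.0797·log₂(0.0797/0.8782) = -0.27591
  P(5)·log₂(P(5)/Q(5)) = 0.1161·log₂(0.1161/0.0099) = 0.41236

D_KL(P||Q) = -0.03685 + 0.62571 + 3.26010 - 0.27591 + 0.41236 = 3.98541 ≈ 3.9854 bits

D_KL(Q||P) = Σ Q(x) log₂(Q(x)/P(x))

Computing term by term:
  Q(1)·log₂(Q(1)/P(1)) = 0.08·log₂(0.08/0.0458) = 0.06437
  Q(2)·log₂(Q(2)/P(2)) = 0.0219·log₂(0.0219/0.1973) = -0.06945
  Q(3)·log₂(Q(3)/P(3)) = 0.01·log₂(0.01/0.5611) = -0.05810
  Q(4)·log₂(Q(4)/P(4)) = 0.8782·log₂(0.8782/0.0797) = 3.04024
  Q(5)·log₂(Q(5)/P(5)) = 0.0099·log₂(0.0099/0.1161) = -0.03516

D_KL(Q||P) = 0.06437 - 0.06945 - 0.05810 + 3.04024 - 0.03516 = 2.94190 ≈ 2.9419 bits

These are NOT equal (difference: 1.0435 bits). KL divergence is asymmetric: D_KL(P||Q) ≠ D_KL(Q||P) in general.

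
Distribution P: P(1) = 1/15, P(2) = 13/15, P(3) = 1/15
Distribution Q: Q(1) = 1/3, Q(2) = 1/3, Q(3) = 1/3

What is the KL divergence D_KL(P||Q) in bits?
0.8851 bits

D_KL(P||Q) = Σ P(x) log₂(P(x)/Q(x))

Computing term by term:
  P(1)·log₂(P(1)/Q(1)) = (1/15)·log₂((1/15)/(1/3)) = -0.15480
  P(2)·log₂(P(2)/Q(2)) = (13/15)·log₂((13/15)/(1/3)) = 1.19471
  P(3)·log₂(P(3)/Q(3)) = (1/15)·log₂((1/15)/(1/3)) = -0.15480

D_KL(P||Q) = -0.15480 + 1.19471 - 0.15480 = 0.88511 ≈ 0.8851 bits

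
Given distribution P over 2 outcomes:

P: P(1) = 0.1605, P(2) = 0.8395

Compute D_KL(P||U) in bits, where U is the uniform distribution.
0.3645 bits

U(i) = 1/2 for all i

D_KL(P||U) = Σ P(x) log₂(P(x) / (1/2))
           = Σ P(x) log₂(P(x)) + log₂(2)
           = log₂(2) - H(P)

H(P) = -Σ P(x) log₂(P(x)):
  -P(1)·log₂(P(1)) = -(0.1605)·log₂(0.1605) = 0.42362
  -P(2)·log₂(P(2)) = -(0.8395)·log₂(0.8395) = 0.21189
H(P) = 0.42362 + 0.21189 = 0.63551 bits

log₂(2) = 1.00000 bits

D_KL(P||U) = 1.00000 - 0.63551 = 0.36449 ≈ 0.3645 bits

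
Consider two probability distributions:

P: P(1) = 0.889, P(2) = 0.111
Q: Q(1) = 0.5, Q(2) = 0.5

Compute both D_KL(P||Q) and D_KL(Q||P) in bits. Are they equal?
D_KL(P||Q) = 0.4971 bits, D_KL(Q||P) = 0.6706 bits. No, they are not equal.

D_KL(P||Q) = Σ P(x) log₂(P(x)/Q(x))

Computing term by term:
  P(1)·log₂(P(1)/Q(1)) = 0.889·log₂(0.889/0.5) = 0.73810
  P(2)·log₂(P(2)/Q(2)) = 0.111·log₂(0.111/0.5) = -0.24102

D_KL(P||Q) = 0.73810 - 0.24102 = 0.49708 ≈ 0.4971 bits

D_KL(Q||P) = Σ Q(x) log₂(Q(x)/P(x))

Computing term by term:
  Q(1)·log₂(Q(1)/P(1)) = 0.5·log₂(0.5/0.889) = -0.41513
  Q(2)·log₂(Q(2)/P(2)) = 0.5·log₂(0.5/0.111) = 1.08568

D_KL(Q||P) = -0.41513 + 1.08568 = 0.67055 ≈ 0.6706 bits

These are NOT equal (difference: 0.1735 bits). KL divergence is asymmetric: D_KL(P||Q) ≠ D_KL(Q||P) in general.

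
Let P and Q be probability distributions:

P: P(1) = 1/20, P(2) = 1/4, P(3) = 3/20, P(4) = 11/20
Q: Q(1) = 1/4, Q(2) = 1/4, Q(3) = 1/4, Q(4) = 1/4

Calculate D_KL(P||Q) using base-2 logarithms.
0.3990 bits

D_KL(P||Q) = Σ P(x) log₂(P(x)/Q(x))

Computing term by term:
  P(1)·log₂(P(1)/Q(1)) = (1/20)·log₂((1/20)/(1/4)) = -0.11610
  P(2)·log₂(P(2)/Q(2)) = (1/4)·log₂((1/4)/(1/4)) = 0.00000
  P(3)·log₂(P(3)/Q(3)) = (3/20)·log₂((3/20)/(1/4)) = -0.11054
  P(4)·log₂(P(4)/Q(4)) = (11/20)·log₂((11/20)/(1/4)) = 0.62563

D_KL(P||Q) = -0.11610 + 0.00000 - 0.11054 + 0.62563 = 0.39899 ≈ 0.3990 bits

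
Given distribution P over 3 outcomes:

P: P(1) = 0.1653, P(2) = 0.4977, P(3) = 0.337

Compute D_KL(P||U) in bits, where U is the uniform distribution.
0.1259 bits

U(i) = 1/3 for all i

D_KL(P||U) = Σ P(x) log₂(P(x) / (1/3))
           = Σ P(x) log₂(P(x)) + log₂(3)
           = log₂(3) - H(P)

H(P) = -Σ P(x) log₂(P(x)):
  -P(1)·log₂(P(1)) = -(0.1653)·log₂(0.1653) = 0.42926
  -P(2)·log₂(P(2)) = -(0.4977)·log₂(0.4977) = 0.50101
  -P(3)·log₂(P(3)) = -(0.337)·log₂(0.337) = 0.52881
H(P) = 0.42926 + 0.50101 + 0.52881 = 1.45908 bits

log₂(3) = 1.58496 bits

D_KL(P||U) = 1.58496 - 1.45908 = 0.12588 ≈ 0.1259 bits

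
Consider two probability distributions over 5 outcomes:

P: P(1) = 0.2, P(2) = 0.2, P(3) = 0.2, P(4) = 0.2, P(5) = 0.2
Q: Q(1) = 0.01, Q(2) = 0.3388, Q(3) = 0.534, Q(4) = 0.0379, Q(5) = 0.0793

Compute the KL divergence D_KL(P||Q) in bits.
1.1758 bits

D_KL(P||Q) = Σ P(x) log₂(P(x)/Q(x))

Computing term by term:
  P(1)·log₂(P(1)/Q(1)) = 0.2·log₂(0.2/0.01) = 0.86439
  P(2)·log₂(P(2)/Q(2)) = 0.2·log₂(0.2/0.3388) = -0.15209
  P(3)·log₂(P(3)/Q(3)) = 0.2·log₂(0.2/0.534) = -0.28337
  P(4)·log₂(P(4)/Q(4)) = 0.2·log₂(0.2/0.0379) = 0.47995
  P(5)·log₂(P(5)/Q(5)) = 0.2·log₂(0.2/0.0793) = 0.26692

D_KL(P||Q) = 0.86439 - 0.15209 - 0.28337 + 0.47995 + 0.26692 = 1.17580 ≈ 1.1758 bits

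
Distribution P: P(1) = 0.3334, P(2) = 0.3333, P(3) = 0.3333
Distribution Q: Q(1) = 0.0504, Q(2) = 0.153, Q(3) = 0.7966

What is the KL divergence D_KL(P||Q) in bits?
0.8642 bits

D_KL(P||Q) = Σ P(x) log₂(P(x)/Q(x))

Computing term by term:
  P(1)·log₂(P(1)/Q(1)) = 0.3334·log₂(0.3334/0.0504) = 0.90877
  P(2)·log₂(P(2)/Q(2)) = 0.3333·log₂(0.3333/0.153) = 0.37439
  P(3)·log₂(P(3)/Q(3)) = 0.3333·log₂(0.3333/0.7966) = -0.41897

D_KL(P||Q) = 0.90877 + 0.37439 - 0.41897 = 0.86419 ≈ 0.8642 bits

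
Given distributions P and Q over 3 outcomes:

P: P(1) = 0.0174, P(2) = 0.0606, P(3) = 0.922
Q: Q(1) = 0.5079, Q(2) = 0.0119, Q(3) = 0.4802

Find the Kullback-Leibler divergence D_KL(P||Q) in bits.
0.9253 bits

D_KL(P||Q) = Σ P(x) log₂(P(x)/Q(x))

Computing term by term:
  P(1)·log₂(P(1)/Q(1)) = 0.0174·log₂(0.0174/0.5079) = -0.08469
  P(2)·log₂(P(2)/Q(2)) = 0.0606·log₂(0.0606/0.0119) = 0.14231
  P(3)·log₂(P(3)/Q(3)) = 0.922·log₂(0.922/0.4802) = 0.86772

D_KL(P||Q) = -0.08469 + 0.14231 + 0.86772 = 0.92534 ≈ 0.9253 bits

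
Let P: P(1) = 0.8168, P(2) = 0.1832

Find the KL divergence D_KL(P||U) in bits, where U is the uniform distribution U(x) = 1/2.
0.3130 bits

U(i) = 1/2 for all i

D_KL(P||U) = Σ P(x) log₂(P(x) / (1/2))
           = Σ P(x) log₂(P(x)) + log₂(2)
           = log₂(2) - H(P)

H(P) = -Σ P(x) log₂(P(x)):
  -P(1)·log₂(P(1)) = -(0.8168)·log₂(0.8168) = 0.23846
  -P(2)·log₂(P(2)) = -(0.1832)·log₂(0.1832) = 0.44857
H(P) = 0.23846 + 0.44857 = 0.68703 bits

log₂(2) = 1.00000 bits

D_KL(P||U) = 1.00000 - 0.68703 = 0.31297 ≈ 0.3130 bits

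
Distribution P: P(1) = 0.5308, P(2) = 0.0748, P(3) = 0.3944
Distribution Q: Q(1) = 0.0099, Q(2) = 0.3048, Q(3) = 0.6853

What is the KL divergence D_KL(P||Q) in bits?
2.5833 bits

D_KL(P||Q) = Σ P(x) log₂(P(x)/Q(x))

Computing term by term:
  P(1)·log₂(P(1)/Q(1)) = 0.5308·log₂(0.5308/0.0099) = 3.04923
  P(2)·log₂(P(2)/Q(2)) = 0.0748·log₂(0.0748/0.3048) = -0.15160
  P(3)·log₂(P(3)/Q(3)) = 0.3944·log₂(0.3944/0.6853) = -0.31437

D_KL(P||Q) = 3.04923 - 0.15160 - 0.31437 = 2.58326 ≈ 2.5833 bits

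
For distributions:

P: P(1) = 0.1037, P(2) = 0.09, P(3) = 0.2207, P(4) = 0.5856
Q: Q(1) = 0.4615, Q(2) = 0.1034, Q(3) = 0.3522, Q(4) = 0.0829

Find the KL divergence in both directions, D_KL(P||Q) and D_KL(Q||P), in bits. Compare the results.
D_KL(P||Q) = 1.2615 bits, D_KL(Q||P) = 1.0184 bits. D_KL(P||Q) is larger than D_KL(Q||P) by 0.2431 bits; the two directions differ.

D_KL(P||Q) = Σ P(x) log₂(P(x)/Q(x))

Computing term by term:
  P(1)·log₂(P(1)/Q(1)) = 0.1037·log₂(0.1037/0.4615) = -0.22336
  P(2)·log₂(P(2)/Q(2)) = 0.09·log₂(0.09/0.1034) = -0.01802
  P(3)·log₂(P(3)/Q(3)) = 0.2207·log₂(0.2207/0.3522) = -0.14882
  P(4)·log₂(P(4)/Q(4)) = 0.5856·log₂(0.5856/0.0829) = 1.65167

D_KL(P||Q) = -0.22336 - 0.01802 - 0.14882 + 1.65167 = 1.26147 ≈ 1.2615 bits

D_KL(Q||P) = Σ Q(x) log₂(Q(x)/P(x))

Computing term by term:
  Q(1)·log₂(Q(1)/P(1)) = 0.4615·log₂(0.4615/0.1037) = 0.99403
  Q(2)·log₂(Q(2)/P(2)) = 0.1034·log₂(0.1034/0.09) = 0.02070
  Q(3)·log₂(Q(3)/P(3)) = 0.3522·log₂(0.3522/0.2207) = 0.23749
  Q(4)·log₂(Q(4)/P(4)) = 0.0829·log₂(0.0829/0.5856) = -0.23382

D_KL(Q||P) = 0.99403 + 0.02070 + 0.23749 - 0.23382 = 1.01840 ≈ 1.0184 bits

These are NOT equal (difference: 0.2431 bits). KL divergence is asymmetric: D_KL(P||Q) ≠ D_KL(Q||P) in general.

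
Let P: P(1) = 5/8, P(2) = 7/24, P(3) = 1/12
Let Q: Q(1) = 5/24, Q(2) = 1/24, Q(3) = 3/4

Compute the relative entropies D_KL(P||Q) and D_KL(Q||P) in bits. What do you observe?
D_KL(P||Q) = 1.5453 bits, D_KL(Q||P) = 1.9303 bits. The two directions give different values (D_KL(Q||P) exceeds D_KL(P||Q) by 0.3850 bits): KL divergence is asymmetric.

D_KL(P||Q) = Σ P(x) log₂(P(x)/Q(x))

Computing term by term:
  P(1)·log₂(P(1)/Q(1)) = (5/8)·log₂((5/8)/(5/24)) = 0.99060
  P(2)·log₂(P(2)/Q(2)) = (7/24)·log₂((7/24)/(1/24)) = 0.81881
  P(3)·log₂(P(3)/Q(3)) = (1/12)·log₂((1/12)/(3/4)) = -0.26416

D_KL(P||Q) = 0.99060 + 0.81881 - 0.26416 = 1.54525 ≈ 1.5453 bits

D_KL(Q||P) = Σ Q(x) log₂(Q(x)/P(x))

Computing term by term:
  Q(1)·log₂(Q(1)/P(1)) = (5/24)·log₂((5/24)/(5/8)) = -0.33020
  Q(2)·log₂(Q(2)/P(2)) = (1/24)·log₂((1/24)/(7/24)) = -0.11697
  Q(3)·log₂(Q(3)/P(3)) = (3/4)·log₂((3/4)/(1/12)) = 2.37744

D_KL(Q||P) = -0.33020 - 0.11697 + 2.37744 = 1.93027 ≈ 1.9303 bits

These are NOT equal (difference: 0.3850 bits). KL divergence is asymmetric: D_KL(P||Q) ≠ D_KL(Q||P) in general.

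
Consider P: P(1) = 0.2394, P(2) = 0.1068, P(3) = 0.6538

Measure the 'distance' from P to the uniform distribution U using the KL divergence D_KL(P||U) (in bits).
0.3457 bits

U(i) = 1/3 for all i

D_KL(P||U) = Σ P(x) log₂(P(x) / (1/3))
           = Σ P(x) log₂(P(x)) + log₂(3)
           = log₂(3) - H(P)

H(P) = -Σ P(x) log₂(P(x)):
  -P(1)·log₂(P(1)) = -(0.2394)·log₂(0.2394) = 0.49376
  -P(2)·log₂(P(2)) = -(0.1068)·log₂(0.1068) = 0.34465
  -P(3)·log₂(P(3)) = -(0.6538)·log₂(0.6538) = 0.40083
H(P) = 0.49376 + 0.34465 + 0.40083 = 1.23924 bits

log₂(3) = 1.58496 bits

D_KL(P||U) = 1.58496 - 1.23924 = 0.34572 ≈ 0.3457 bits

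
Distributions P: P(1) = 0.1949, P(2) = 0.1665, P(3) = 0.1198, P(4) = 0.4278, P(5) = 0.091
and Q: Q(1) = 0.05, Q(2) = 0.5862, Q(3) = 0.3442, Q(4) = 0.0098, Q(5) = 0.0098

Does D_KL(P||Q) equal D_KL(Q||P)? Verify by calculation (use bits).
D_KL(P||Q) = 2.5210 bits, D_KL(Q||P) = 1.4055 bits. No — D_KL(P||Q) ≠ D_KL(Q||P) for this pair.

D_KL(P||Q) = Σ P(x) log₂(P(x)/Q(x))

Computing term by term:
  P(1)·log₂(P(1)/Q(1)) = 0.1949·log₂(0.1949/0.05) = 0.38254
  P(2)·log₂(P(2)/Q(2)) = 0.1665·log₂(0.1665/0.5862) = -0.30234
  P(3)·log₂(P(3)/Q(3)) = 0.1198·log₂(0.1198/0.3442) = -0.18241
  P(4)·log₂(P(4)/Q(4)) = 0.4278·log₂(0.4278/0.0098) = 2.33066
  P(5)·log₂(P(5)/Q(5)) = 0.091·log₂(0.091/0.0098) = 0.29257

D_KL(P||Q) = 0.38254 - 0.30234 - 0.18241 + 2.33066 + 0.29257 = 2.52102 ≈ 2.5210 bits

D_KL(Q||P) = Σ Q(x) log₂(Q(x)/P(x))

Computing term by term:
  Q(1)·log₂(Q(1)/P(1)) = 0.05·log₂(0.05/0.1949) = -0.09814
  Q(2)·log₂(Q(2)/P(2)) = 0.5862·log₂(0.5862/0.1665) = 1.06446
  Q(3)·log₂(Q(3)/P(3)) = 0.3442·log₂(0.3442/0.1198) = 0.52409
  Q(4)·log₂(Q(4)/P(4)) = 0.0098·log₂(0.0098/0.4278) = -0.05339
  Q(5)·log₂(Q(5)/P(5)) = 0.0098·log₂(0.0098/0.091) = -0.03151

D_KL(Q||P) = -0.09814 + 1.06446 + 0.52409 - 0.05339 - 0.03151 = 1.40551 ≈ 1.4055 bits

These are NOT equal (difference: 1.1155 bits). KL divergence is asymmetric: D_KL(P||Q) ≠ D_KL(Q||P) in general.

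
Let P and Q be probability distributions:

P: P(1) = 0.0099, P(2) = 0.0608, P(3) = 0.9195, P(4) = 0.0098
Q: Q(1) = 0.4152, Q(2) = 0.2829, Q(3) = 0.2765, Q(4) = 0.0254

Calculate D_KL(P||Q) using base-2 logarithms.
1.3923 bits

D_KL(P||Q) = Σ P(x) log₂(P(x)/Q(x))

Computing term by term:
  P(1)·log₂(P(1)/Q(1)) = 0.0099·log₂(0.0099/0.4152) = -0.05336
  P(2)·log₂(P(2)/Q(2)) = 0.0608·log₂(0.0608/0.2829) = -0.13486
  P(3)·log₂(P(3)/Q(3)) = 0.9195·log₂(0.9195/0.2765) = 1.59402
  P(4)·log₂(P(4)/Q(4)) = 0.0098·log₂(0.0098/0.0254) = -0.01346

D_KL(P||Q) = -0.05336 - 0.13486 + 1.59402 - 0.01346 = 1.39234 ≈ 1.3923 bits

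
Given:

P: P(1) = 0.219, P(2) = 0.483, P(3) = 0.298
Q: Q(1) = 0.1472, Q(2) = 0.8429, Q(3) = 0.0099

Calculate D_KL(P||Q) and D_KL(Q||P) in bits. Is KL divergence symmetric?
D_KL(P||Q) = 1.2012 bits, D_KL(Q||P) = 0.5441 bits. No, KL divergence is not symmetric.

D_KL(P||Q) = Σ P(x) log₂(P(x)/Q(x))

Computing term by term:
  P(1)·log₂(P(1)/Q(1)) = 0.219·log₂(0.219/0.1472) = 0.12552
  P(2)·log₂(P(2)/Q(2)) = 0.483·log₂(0.483/0.8429) = -0.38801
  P(3)·log₂(P(3)/Q(3)) = 0.298·log₂(0.298/0.0099) = 1.46370

D_KL(P||Q) = 0.12552 - 0.38801 + 1.46370 = 1.20121 ≈ 1.2012 bits

D_KL(Q||P) = Σ Q(x) log₂(Q(x)/P(x))

Computing term by term:
  Q(1)·log₂(Q(1)/P(1)) = 0.1472·log₂(0.1472/0.219) = -0.08437
  Q(2)·log₂(Q(2)/P(2)) = 0.8429·log₂(0.8429/0.483) = 0.67713
  Q(3)·log₂(Q(3)/P(3)) = 0.0099·log₂(0.0099/0.298) = -0.04863

D_KL(Q||P) = -0.08437 + 0.67713 - 0.04863 = 0.54413 ≈ 0.5441 bits

These are NOT equal (difference: 0.6571 bits). KL divergence is asymmetric: D_KL(P||Q) ≠ D_KL(Q||P) in general.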